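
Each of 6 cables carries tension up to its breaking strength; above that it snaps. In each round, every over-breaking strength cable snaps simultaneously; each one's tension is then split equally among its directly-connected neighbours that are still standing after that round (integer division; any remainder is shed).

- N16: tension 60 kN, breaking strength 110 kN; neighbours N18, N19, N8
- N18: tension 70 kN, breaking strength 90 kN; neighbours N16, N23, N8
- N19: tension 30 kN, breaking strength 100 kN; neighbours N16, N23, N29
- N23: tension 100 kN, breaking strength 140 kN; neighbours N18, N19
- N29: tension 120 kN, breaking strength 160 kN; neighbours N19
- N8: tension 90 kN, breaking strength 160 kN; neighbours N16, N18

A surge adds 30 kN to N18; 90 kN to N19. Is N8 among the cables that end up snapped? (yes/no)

yes

Round 1 — N18 at 100 > 90; N19 at 120 > 100. N18, N19 snap.
  N18 sheds 100 kN to N16, N23, N8: 33 each (1 lost).
    N16: 60+33 = 93 ≤ 110
    N23: 100+33 = 133 ≤ 140
    N8: 90+33 = 123 ≤ 160
  N19 sheds 120 kN to N16, N23, N29: 40 each.
    N16: 93+40 = 133 > 110
    N23: 133+40 = 173 > 140
    N29: 120+40 = 160 ≤ 160
Round 2 — N16, N23 snap.
  N16 sheds 133 kN to N8: 133 each.
    N8: 123+133 = 256 > 160
  N23 sheds 173 kN: no online neighbours, lost.
Round 3 — N8 snaps.
  N8 sheds 256 kN: no online neighbours, lost.
No further breaks.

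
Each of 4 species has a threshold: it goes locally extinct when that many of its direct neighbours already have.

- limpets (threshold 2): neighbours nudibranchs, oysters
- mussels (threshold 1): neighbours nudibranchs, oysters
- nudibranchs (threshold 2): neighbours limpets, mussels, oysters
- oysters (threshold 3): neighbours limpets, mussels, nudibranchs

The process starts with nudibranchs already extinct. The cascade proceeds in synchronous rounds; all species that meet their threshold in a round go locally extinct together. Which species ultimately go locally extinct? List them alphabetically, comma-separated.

Round 1 — nudibranchs goes locally extinct (initial).
Round 2 — checking thresholds:
  limpets: 1 of 2 neighbours < 2, below threshold.
  mussels: 1 of 2 neighbours ≥ 1, goes locally extinct.
  oysters: 1 of 3 neighbours < 3, below threshold.
Round 3 — no new extinctions; cascade stops.

mussels, nudibranchs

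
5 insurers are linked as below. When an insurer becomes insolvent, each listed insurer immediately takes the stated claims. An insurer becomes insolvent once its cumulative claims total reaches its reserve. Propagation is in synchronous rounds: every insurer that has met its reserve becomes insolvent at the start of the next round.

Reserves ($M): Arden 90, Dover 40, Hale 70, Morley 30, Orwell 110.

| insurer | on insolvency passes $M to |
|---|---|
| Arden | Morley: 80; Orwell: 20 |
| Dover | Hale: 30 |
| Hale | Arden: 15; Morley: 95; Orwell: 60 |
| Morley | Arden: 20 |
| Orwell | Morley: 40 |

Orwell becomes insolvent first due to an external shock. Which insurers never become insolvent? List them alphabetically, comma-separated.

Round 1 — Orwell becomes insolvent (initial).
  Morley: +40 → 40 ≥ 30
Round 2 — Morley becomes insolvent.
  Arden: +20 → 20 < 90
No further insolvencies.

Arden, Dover, Hale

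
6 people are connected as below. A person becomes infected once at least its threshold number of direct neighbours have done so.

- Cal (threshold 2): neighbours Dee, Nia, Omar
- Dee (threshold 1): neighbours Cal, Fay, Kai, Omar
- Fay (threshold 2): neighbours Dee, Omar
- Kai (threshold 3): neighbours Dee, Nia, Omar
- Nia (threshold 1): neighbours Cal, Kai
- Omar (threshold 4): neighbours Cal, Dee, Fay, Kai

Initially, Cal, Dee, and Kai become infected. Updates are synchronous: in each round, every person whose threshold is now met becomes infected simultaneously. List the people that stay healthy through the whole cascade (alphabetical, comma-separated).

Round 1 — Cal, Dee, Kai become infected (initial).
Round 2 — checking thresholds:
  Fay: 1 of 2 neighbours < 2, holds.
  Nia: 2 of 2 neighbours ≥ 1, becomes infected.
  Omar: 3 of 4 neighbours < 4, holds.
Round 3 — no new infections; cascade stops.

Fay, Omar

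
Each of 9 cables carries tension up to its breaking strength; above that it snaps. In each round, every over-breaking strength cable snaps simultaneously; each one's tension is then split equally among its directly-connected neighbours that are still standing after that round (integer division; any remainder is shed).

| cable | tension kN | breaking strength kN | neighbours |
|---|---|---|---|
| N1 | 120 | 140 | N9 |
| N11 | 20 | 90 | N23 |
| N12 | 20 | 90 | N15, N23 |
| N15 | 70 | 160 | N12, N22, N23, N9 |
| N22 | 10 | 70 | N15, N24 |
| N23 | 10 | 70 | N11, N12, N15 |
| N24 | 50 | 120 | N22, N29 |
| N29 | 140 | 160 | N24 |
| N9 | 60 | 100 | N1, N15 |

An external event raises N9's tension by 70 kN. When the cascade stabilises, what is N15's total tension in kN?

Round 1 — N9 at 130 > 100. N9 snaps.
  N9 sheds 130 kN to N1, N15: 65 each.
    N1: 120+65 = 185 > 140
    N15: 70+65 = 135 ≤ 160
Round 2 — N1 snaps.
  N1 sheds 185 kN: no online neighbours, lost.
No further breaks.

135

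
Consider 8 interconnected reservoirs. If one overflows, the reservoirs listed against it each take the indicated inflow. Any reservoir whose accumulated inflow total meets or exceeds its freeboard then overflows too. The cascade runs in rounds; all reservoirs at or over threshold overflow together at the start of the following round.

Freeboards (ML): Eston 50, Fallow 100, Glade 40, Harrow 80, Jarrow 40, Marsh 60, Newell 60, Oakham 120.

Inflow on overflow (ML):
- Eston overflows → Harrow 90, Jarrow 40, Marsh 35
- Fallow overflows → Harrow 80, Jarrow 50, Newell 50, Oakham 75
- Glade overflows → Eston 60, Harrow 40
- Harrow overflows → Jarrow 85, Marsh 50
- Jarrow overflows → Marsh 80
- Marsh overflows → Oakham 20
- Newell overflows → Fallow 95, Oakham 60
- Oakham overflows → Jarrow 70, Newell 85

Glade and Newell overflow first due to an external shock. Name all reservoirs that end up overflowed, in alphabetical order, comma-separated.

Eston, Glade, Harrow, Jarrow, Marsh, Newell

Round 1 — Glade, Newell overflow (initial).
  Eston: +60 → 60 ≥ 50
  Fallow: +95 → 95 < 100
  Harrow: +40 → 40 < 80
  Oakham: +60 → 60 < 120
Round 2 — Eston overflows.
  Harrow: +90 → 130 ≥ 80
  Jarrow: +40 → 40 ≥ 40
  Marsh: +35 → 35 < 60
Round 3 — Harrow, Jarrow overflow.
  Marsh: +50+80 → 165 ≥ 60
Round 4 — Marsh overflows.
  Oakham: +20 → 80 < 120
No further overflows.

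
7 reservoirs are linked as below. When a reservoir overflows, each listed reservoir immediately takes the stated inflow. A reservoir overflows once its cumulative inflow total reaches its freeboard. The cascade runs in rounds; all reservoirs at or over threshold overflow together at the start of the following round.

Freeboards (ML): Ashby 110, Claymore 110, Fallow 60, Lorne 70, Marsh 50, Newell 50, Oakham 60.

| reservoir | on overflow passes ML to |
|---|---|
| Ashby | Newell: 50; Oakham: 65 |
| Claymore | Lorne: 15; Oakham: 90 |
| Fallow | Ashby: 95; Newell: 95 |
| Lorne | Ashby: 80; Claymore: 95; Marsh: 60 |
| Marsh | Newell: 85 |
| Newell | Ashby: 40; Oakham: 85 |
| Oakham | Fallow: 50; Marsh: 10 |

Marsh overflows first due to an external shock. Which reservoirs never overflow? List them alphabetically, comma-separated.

Round 1 — Marsh overflows (initial).
  Newell: +85 → 85 ≥ 50
Round 2 — Newell overflows.
  Ashby: +40 → 40 < 110
  Oakham: +85 → 85 ≥ 60
Round 3 — Oakham overflows.
  Fallow: +50 → 50 < 60
No further overflows.

Ashby, Claymore, Fallow, Lorne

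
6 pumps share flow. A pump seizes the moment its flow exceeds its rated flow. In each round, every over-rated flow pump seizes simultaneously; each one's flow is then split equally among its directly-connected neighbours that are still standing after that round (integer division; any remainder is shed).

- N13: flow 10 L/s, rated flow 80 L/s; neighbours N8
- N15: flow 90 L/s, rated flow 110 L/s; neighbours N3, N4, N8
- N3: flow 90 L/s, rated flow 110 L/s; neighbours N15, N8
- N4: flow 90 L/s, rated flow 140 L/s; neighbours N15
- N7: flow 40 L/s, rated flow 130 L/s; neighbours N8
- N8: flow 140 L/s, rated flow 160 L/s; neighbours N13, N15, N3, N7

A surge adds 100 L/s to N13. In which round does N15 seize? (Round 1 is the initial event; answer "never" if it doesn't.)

Round 1 — N13 at 110 > 80. N13 seizes.
  N13 sheds 110 L/s to N8: 110 each.
    N8: 140+110 = 250 > 160
Round 2 — N8 seizes.
  N8 sheds 250 L/s to N15, N3, N7: 83 each (1 lost).
    N15: 90+83 = 173 > 110
    N3: 90+83 = 173 > 110
    N7: 40+83 = 123 ≤ 130
Round 3 — N15, N3 seize.
  N15 sheds 173 L/s to N4: 173 each.
    N4: 90+173 = 263 > 140
  N3 sheds 173 L/s: no online neighbours, lost.
Round 4 — N4 seizes.
  N4 sheds 263 L/s: no online neighbours, lost.
No further seizures.

3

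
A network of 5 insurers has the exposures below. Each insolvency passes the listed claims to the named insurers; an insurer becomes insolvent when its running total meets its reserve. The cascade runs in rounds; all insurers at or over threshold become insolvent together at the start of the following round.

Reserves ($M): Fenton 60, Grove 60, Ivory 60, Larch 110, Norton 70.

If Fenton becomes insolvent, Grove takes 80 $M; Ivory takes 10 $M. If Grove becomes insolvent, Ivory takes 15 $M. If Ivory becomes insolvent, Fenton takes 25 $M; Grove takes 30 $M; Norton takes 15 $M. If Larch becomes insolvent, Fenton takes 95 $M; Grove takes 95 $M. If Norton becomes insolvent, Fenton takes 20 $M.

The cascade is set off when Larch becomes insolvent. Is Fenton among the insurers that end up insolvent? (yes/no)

yes

Round 1 — Larch becomes insolvent (initial).
  Fenton: +95 → 95 ≥ 60
  Grove: +95 → 95 ≥ 60
Round 2 — Fenton, Grove become insolvent.
  Ivory: +10+15 → 25 < 60
No further insolvencies.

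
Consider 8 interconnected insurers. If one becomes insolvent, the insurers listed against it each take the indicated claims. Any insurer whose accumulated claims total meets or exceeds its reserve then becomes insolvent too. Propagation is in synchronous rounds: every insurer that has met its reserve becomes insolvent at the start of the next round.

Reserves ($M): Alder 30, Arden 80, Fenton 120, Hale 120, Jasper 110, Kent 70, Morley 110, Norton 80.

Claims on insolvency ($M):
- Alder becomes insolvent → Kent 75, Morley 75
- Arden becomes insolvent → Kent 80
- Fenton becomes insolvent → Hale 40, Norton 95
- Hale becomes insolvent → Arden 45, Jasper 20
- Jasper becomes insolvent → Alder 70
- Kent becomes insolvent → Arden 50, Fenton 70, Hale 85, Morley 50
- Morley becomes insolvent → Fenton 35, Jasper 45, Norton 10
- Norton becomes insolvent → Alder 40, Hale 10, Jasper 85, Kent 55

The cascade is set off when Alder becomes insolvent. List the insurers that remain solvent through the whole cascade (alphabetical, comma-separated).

Round 1 — Alder becomes insolvent (initial).
  Kent: +75 → 75 ≥ 70
  Morley: +75 → 75 < 110
Round 2 — Kent becomes insolvent.
  Arden: +50 → 50 < 80
  Fenton: +70 → 70 < 120
  Hale: +85 → 85 < 120
  Morley: +50 → 125 ≥ 110
Round 3 — Morley becomes insolvent.
  Fenton: +35 → 105 < 120
  Jasper: +45 → 45 < 110
  Norton: +10 → 10 < 80
No further insolvencies.

Arden, Fenton, Hale, Jasper, Norton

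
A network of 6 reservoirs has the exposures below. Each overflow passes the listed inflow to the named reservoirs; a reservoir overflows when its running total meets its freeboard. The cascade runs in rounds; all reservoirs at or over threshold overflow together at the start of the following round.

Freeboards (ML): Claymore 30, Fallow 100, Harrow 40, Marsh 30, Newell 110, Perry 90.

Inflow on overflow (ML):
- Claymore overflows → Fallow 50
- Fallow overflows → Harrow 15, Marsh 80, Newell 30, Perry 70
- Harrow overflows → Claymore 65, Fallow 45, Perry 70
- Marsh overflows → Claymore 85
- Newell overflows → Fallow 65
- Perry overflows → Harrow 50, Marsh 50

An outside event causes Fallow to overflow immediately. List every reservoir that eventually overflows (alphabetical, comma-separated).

Round 1 — Fallow overflows (initial).
  Harrow: +15 → 15 < 40
  Marsh: +80 → 80 ≥ 30
  Newell: +30 → 30 < 110
  Perry: +70 → 70 < 90
Round 2 — Marsh overflows.
  Claymore: +85 → 85 ≥ 30
Round 3 — Claymore overflows.
No further overflows.

Claymore, Fallow, Marsh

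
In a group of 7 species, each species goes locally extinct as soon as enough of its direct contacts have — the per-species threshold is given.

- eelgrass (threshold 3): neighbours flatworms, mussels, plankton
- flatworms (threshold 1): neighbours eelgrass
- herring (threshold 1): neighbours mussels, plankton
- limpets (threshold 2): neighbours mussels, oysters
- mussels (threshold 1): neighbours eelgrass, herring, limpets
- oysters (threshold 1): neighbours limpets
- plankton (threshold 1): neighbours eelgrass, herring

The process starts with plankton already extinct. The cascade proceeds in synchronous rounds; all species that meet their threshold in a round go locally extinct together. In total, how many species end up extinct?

3

Round 1 — plankton goes locally extinct (initial).
Round 2 — checking thresholds:
  eelgrass: 1 of 3 neighbours < 3, below threshold.
  herring: 1 of 2 neighbours ≥ 1, goes locally extinct.
Round 3 — checking thresholds:
  eelgrass: 1 of 3 neighbours < 3, below threshold.
  mussels: 1 of 3 neighbours ≥ 1, goes locally extinct.
Round 4 — no new extinctions; cascade stops.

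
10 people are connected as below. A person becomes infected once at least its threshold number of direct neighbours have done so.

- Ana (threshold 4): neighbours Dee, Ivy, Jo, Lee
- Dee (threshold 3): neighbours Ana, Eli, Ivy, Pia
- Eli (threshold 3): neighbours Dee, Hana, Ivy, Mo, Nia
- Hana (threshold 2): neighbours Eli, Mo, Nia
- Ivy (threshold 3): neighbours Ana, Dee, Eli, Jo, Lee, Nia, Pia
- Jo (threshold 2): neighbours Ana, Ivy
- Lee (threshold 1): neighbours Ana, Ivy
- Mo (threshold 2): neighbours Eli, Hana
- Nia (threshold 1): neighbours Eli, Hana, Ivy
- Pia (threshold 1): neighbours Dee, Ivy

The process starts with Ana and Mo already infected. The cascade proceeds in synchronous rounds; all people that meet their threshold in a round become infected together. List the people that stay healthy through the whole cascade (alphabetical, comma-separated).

Dee, Eli, Hana, Ivy, Jo, Nia, Pia

Round 1 — Ana, Mo become infected (initial).
Round 2 — checking thresholds:
  Dee: 1 of 4 neighbours < 3, not yet.
  Eli: 1 of 5 neighbours < 3, not yet.
  Hana: 1 of 3 neighbours < 2, not yet.
  Ivy: 1 of 7 neighbours < 3, not yet.
  Jo: 1 of 2 neighbours < 2, not yet.
  Lee: 1 of 2 neighbours ≥ 1, becomes infected.
Round 3 — no new infections; cascade stops.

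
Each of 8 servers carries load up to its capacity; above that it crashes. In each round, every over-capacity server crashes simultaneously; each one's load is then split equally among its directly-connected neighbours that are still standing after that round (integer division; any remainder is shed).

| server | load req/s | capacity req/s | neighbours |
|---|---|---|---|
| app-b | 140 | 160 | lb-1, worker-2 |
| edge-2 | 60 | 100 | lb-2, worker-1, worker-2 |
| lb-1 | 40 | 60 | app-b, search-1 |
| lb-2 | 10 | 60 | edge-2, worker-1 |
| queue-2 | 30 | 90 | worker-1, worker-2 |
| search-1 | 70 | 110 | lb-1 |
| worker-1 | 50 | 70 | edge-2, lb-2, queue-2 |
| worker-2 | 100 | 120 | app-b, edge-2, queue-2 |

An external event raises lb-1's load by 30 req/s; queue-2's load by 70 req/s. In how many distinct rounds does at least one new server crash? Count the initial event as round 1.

Round 1 — lb-1 at 70 > 60; queue-2 at 100 > 90. lb-1, queue-2 crash.
  lb-1 sheds 70 req/s to app-b, search-1: 35 each.
    app-b: 140+35 = 175 > 160
    search-1: 70+35 = 105 ≤ 110
  queue-2 sheds 100 req/s to worker-1, worker-2: 50 each.
    worker-1: 50+50 = 100 > 70
    worker-2: 100+50 = 150 > 120
Round 2 — app-b, worker-1, worker-2 crash.
  app-b sheds 175 req/s: no online neighbours, lost.
  worker-1 sheds 100 req/s to edge-2, lb-2: 50 each.
    edge-2: 60+50 = 110 > 100
    lb-2: 10+50 = 60 ≤ 60
  worker-2 sheds 150 req/s to edge-2: 150 each.
    edge-2: 110+150 = 260 > 100
Round 3 — edge-2 crashes.
  edge-2 sheds 260 req/s to lb-2: 260 each.
    lb-2: 60+260 = 320 > 60
Round 4 — lb-2 crashes.
  lb-2 sheds 320 req/s: no online neighbours, lost.
No further crashes.

4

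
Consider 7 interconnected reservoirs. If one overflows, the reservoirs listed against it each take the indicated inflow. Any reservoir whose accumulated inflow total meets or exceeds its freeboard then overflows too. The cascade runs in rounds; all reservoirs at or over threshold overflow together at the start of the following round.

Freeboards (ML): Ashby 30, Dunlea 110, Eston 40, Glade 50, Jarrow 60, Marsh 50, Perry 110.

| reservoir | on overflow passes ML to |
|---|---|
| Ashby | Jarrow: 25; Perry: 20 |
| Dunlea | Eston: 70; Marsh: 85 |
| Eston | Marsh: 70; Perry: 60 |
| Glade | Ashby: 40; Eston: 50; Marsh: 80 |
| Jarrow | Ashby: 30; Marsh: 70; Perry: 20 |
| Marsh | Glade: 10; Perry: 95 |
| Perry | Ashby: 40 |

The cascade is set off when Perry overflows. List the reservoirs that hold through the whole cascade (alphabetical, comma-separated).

Round 1 — Perry overflows (initial).
  Ashby: +40 → 40 ≥ 30
Round 2 — Ashby overflows.
  Jarrow: +25 → 25 < 60
No further overflows.

Dunlea, Eston, Glade, Jarrow, Marsh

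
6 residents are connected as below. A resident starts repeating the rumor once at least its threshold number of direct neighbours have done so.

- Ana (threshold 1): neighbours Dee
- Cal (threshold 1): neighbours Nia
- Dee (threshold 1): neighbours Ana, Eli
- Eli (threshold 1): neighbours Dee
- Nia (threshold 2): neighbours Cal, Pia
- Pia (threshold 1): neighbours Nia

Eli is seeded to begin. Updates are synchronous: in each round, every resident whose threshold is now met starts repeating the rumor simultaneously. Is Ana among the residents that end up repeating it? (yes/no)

Round 1 — Eli starts repeating the rumor (initial).
Round 2 — checking thresholds:
  Dee: 1 of 2 neighbours ≥ 1, starts repeating the rumor.
Round 3 — checking thresholds:
  Ana: 1 of 1 neighbours ≥ 1, starts repeating the rumor.
Round 4 — no new spreads; cascade stops.

yes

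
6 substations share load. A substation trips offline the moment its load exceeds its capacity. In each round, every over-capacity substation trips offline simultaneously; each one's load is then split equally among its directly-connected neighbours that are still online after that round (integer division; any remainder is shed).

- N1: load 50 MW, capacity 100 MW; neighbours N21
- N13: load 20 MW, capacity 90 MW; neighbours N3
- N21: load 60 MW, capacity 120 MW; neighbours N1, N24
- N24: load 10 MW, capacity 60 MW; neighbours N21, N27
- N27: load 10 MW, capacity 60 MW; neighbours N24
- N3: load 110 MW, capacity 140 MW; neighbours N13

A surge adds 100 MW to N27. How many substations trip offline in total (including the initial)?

4

Round 1 — N27 at 110 > 60. N27 trips offline.
  N27 sheds 110 MW to N24: 110 each.
    N24: 10+110 = 120 > 60
Round 2 — N24 trips offline.
  N24 sheds 120 MW to N21: 120 each.
    N21: 60+120 = 180 > 120
Round 3 — N21 trips offline.
  N21 sheds 180 MW to N1: 180 each.
    N1: 50+180 = 230 > 100
Round 4 — N1 trips offline.
  N1 sheds 230 MW: no online neighbours, lost.
No further trips.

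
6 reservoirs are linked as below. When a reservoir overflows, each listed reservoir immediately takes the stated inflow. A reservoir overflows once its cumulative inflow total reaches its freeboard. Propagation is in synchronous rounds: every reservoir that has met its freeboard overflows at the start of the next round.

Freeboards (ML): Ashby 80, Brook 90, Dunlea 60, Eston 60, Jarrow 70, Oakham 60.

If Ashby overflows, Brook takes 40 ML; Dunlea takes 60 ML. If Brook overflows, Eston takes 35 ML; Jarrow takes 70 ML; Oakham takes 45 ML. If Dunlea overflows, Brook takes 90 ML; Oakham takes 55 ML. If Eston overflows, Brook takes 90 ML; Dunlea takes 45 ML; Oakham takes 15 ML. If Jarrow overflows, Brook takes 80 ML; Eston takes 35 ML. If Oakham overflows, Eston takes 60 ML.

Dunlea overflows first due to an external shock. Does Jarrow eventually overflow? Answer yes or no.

yes

Round 1 — Dunlea overflows (initial).
  Brook: +90 → 90 ≥ 90
  Oakham: +55 → 55 < 60
Round 2 — Brook overflows.
  Eston: +35 → 35 < 60
  Jarrow: +70 → 70 ≥ 70
  Oakham: +45 → 100 ≥ 60
Round 3 — Jarrow, Oakham overflow.
  Eston: +35+60 → 130 ≥ 60
Round 4 — Eston overflows.
No further overflows.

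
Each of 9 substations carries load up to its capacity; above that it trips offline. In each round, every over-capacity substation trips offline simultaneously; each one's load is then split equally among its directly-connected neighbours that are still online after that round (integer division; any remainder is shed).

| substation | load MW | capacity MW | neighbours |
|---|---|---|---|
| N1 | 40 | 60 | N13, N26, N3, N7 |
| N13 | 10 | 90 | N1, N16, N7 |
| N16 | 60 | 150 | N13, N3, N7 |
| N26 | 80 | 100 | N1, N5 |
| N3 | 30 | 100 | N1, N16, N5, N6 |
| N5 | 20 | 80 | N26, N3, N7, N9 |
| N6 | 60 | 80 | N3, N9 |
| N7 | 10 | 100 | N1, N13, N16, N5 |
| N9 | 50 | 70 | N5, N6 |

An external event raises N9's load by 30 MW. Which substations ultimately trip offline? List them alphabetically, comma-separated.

N1, N26, N3, N5, N6, N9

Round 1 — N9 at 80 > 70. N9 trips offline.
  N9 sheds 80 MW to N5, N6: 40 each.
    N5: 20+40 = 60 ≤ 80
    N6: 60+40 = 100 > 80
Round 2 — N6 trips offline.
  N6 sheds 100 MW to N3: 100 each.
    N3: 30+100 = 130 > 100
Round 3 — N3 trips offline.
  N3 sheds 130 MW to N1, N16, N5: 43 each (1 lost).
    N1: 40+43 = 83 > 60
    N16: 60+43 = 103 ≤ 150
    N5: 60+43 = 103 > 80
Round 4 — N1, N5 trip offline.
  N1 sheds 83 MW to N13, N26, N7: 27 each (2 lost).
    N13: 10+27 = 37 ≤ 90
    N26: 80+27 = 107 > 100
    N7: 10+27 = 37 ≤ 100
  N5 sheds 103 MW to N26, N7: 51 each (1 lost).
    N26: 107+51 = 158 > 100
    N7: 37+51 = 88 ≤ 100
Round 5 — N26 trips offline.
  N26 sheds 158 MW: no online neighbours, lost.
No further trips.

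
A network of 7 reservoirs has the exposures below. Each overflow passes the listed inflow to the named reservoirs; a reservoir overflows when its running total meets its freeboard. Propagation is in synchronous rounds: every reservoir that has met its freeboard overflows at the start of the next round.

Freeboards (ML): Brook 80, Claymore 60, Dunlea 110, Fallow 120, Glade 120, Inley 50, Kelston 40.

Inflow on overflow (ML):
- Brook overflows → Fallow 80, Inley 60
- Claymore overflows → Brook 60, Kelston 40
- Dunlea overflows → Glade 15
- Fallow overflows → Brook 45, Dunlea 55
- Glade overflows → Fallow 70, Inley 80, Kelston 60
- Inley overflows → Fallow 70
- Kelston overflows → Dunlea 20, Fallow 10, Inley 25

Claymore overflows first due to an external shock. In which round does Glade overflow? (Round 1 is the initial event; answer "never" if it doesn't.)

Round 1 — Claymore overflows (initial).
  Brook: +60 → 60 < 80
  Kelston: +40 → 40 ≥ 40
Round 2 — Kelston overflows.
  Dunlea: +20 → 20 < 110
  Fallow: +10 → 10 < 120
  Inley: +25 → 25 < 50
No further overflows.

never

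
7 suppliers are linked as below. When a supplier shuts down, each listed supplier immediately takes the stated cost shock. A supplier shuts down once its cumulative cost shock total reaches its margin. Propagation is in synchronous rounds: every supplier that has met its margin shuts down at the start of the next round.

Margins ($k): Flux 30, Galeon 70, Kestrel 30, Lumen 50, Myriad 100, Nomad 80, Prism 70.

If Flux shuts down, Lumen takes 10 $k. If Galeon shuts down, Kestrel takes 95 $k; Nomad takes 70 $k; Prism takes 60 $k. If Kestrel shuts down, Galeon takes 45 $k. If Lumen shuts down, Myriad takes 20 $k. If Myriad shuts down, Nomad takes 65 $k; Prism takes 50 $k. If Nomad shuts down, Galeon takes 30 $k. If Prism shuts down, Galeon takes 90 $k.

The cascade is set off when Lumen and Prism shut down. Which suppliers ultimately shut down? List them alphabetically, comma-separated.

Galeon, Kestrel, Lumen, Prism

Round 1 — Lumen, Prism shut down (initial).
  Galeon: +90 → 90 ≥ 70
  Myriad: +20 → 20 < 100
Round 2 — Galeon shuts down.
  Kestrel: +95 → 95 ≥ 30
  Nomad: +70 → 70 < 80
Round 3 — Kestrel shuts down.
No further shutdowns.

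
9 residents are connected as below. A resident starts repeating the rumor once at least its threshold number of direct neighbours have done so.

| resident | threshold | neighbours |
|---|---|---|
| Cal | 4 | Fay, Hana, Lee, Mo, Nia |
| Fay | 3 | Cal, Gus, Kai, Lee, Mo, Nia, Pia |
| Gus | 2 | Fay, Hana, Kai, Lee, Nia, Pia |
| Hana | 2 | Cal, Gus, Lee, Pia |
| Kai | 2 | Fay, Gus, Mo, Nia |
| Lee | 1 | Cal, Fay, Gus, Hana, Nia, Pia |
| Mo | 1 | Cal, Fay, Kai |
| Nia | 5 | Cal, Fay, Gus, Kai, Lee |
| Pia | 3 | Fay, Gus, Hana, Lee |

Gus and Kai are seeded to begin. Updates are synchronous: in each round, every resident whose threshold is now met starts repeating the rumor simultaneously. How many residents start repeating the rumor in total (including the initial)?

Round 1 — Gus, Kai start repeating the rumor (initial).
Round 2 — checking thresholds:
  Fay: 2 of 7 neighbours < 3, not yet.
  Hana: 1 of 4 neighbours < 2, not yet.
  Lee: 1 of 6 neighbours ≥ 1, starts repeating the rumor.
  Mo: 1 of 3 neighbours ≥ 1, starts repeating the rumor.
  Nia: 2 of 5 neighbours < 5, not yet.
  Pia: 1 of 4 neighbours < 3, not yet.
Round 3 — checking thresholds:
  Cal: 2 of 5 neighbours < 4, not yet.
  Fay: 4 of 7 neighbours ≥ 3, starts repeating the rumor.
  Hana: 2 of 4 neighbours ≥ 2, starts repeating the rumor.
  Nia: 3 of 5 neighbours < 5, not yet.
  Pia: 2 of 4 neighbours < 3, not yet.
Round 4 — checking thresholds:
  Cal: 4 of 5 neighbours ≥ 4, starts repeating the rumor.
  Nia: 4 of 5 neighbours < 5, not yet.
  Pia: 4 of 4 neighbours ≥ 3, starts repeating the rumor.
Round 5 — checking thresholds:
  Nia: 5 of 5 neighbours ≥ 5, starts repeating the rumor.
Round 6 — no new spreads; cascade stops.

9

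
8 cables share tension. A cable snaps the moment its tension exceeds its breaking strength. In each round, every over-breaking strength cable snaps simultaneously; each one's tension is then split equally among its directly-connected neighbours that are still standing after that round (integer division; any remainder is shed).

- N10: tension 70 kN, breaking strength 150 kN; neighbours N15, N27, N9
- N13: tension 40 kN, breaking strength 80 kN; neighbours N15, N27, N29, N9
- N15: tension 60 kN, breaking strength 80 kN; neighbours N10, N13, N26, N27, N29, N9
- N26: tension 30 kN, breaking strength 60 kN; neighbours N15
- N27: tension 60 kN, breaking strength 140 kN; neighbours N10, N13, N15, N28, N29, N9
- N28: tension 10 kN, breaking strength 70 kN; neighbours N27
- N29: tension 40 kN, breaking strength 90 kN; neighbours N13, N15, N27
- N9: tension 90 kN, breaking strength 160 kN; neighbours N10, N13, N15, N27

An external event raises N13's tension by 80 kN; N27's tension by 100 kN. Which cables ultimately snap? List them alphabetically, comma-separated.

Round 1 — N13 at 120 > 80; N27 at 160 > 140. N13, N27 snap.
  N13 sheds 120 kN to N15, N29, N9: 40 each.
    N15: 60+40 = 100 > 80
    N29: 40+40 = 80 ≤ 90
    N9: 90+40 = 130 ≤ 160
  N27 sheds 160 kN to N10, N15, N28, N29, N9: 32 each.
    N10: 70+32 = 102 ≤ 150
    N15: 100+32 = 132 > 80
    N28: 10+32 = 42 ≤ 70
    N29: 80+32 = 112 > 90
    N9: 130+32 = 162 > 160
Round 2 — N15, N29, N9 snap.
  N15 sheds 132 kN to N10, N26: 66 each.
    N10: 102+66 = 168 > 150
    N26: 30+66 = 96 > 60
  N29 sheds 112 kN: no online neighbours, lost.
  N9 sheds 162 kN to N10: 162 each.
    N10: 168+162 = 330 > 150
Round 3 — N10, N26 snap.
  N10 sheds 330 kN: no online neighbours, lost.
  N26 sheds 96 kN: no online neighbours, lost.
No further breaks.

N10, N13, N15, N26, N27, N29, N9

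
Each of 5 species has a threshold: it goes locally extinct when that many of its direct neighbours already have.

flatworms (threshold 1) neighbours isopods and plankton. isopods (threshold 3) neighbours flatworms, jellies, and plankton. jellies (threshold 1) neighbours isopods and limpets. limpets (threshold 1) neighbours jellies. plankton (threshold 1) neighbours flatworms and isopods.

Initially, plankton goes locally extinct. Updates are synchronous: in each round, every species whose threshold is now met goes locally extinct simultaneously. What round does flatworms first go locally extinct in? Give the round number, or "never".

Round 1 — plankton goes locally extinct (initial).
Round 2 — checking thresholds:
  flatworms: 1 of 2 neighbours ≥ 1, goes locally extinct.
  isopods: 1 of 3 neighbours < 3, not yet.
Round 3 — no new extinctions; cascade stops.

2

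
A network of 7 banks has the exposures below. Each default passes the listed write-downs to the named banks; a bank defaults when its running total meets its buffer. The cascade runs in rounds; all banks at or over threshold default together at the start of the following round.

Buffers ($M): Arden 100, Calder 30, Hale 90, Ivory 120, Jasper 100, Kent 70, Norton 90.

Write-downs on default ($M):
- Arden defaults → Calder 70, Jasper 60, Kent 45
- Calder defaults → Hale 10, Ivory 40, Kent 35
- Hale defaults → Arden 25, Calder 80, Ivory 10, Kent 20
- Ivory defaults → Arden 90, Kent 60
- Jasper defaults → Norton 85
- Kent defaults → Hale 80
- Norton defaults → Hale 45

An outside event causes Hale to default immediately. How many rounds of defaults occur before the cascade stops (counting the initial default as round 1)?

Round 1 — Hale defaults (initial).
  Arden: +25 → 25 < 100
  Calder: +80 → 80 ≥ 30
  Ivory: +10 → 10 < 120
  Kent: +20 → 20 < 70
Round 2 — Calder defaults.
  Ivory: +40 → 50 < 120
  Kent: +35 → 55 < 70
No further defaults.

2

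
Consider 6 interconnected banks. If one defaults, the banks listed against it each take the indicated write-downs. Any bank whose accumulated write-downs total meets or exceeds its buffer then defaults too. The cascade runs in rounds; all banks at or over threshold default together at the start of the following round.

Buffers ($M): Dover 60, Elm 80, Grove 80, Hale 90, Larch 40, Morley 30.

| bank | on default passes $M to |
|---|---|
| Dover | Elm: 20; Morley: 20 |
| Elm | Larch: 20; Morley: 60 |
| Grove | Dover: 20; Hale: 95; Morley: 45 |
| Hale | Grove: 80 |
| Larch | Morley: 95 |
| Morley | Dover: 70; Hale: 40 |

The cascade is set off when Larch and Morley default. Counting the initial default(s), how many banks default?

3

Round 1 — Larch, Morley default (initial).
  Dover: +70 → 70 ≥ 60
  Hale: +40 → 40 < 90
Round 2 — Dover defaults.
  Elm: +20 → 20 < 80
No further defaults.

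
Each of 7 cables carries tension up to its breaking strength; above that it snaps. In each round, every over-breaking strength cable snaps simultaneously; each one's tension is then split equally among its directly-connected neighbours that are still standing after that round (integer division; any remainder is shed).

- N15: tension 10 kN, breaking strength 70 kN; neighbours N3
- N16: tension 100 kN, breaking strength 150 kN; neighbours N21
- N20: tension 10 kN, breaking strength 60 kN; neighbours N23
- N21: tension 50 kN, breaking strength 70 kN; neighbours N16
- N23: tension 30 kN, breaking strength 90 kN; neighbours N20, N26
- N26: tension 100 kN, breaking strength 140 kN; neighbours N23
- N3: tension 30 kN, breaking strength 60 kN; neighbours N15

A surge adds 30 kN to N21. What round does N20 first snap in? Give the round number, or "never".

never

Round 1 — N21 at 80 > 70. N21 snaps.
  N21 sheds 80 kN to N16: 80 each.
    N16: 100+80 = 180 > 150
Round 2 — N16 snaps.
  N16 sheds 180 kN: no online neighbours, lost.
No further breaks.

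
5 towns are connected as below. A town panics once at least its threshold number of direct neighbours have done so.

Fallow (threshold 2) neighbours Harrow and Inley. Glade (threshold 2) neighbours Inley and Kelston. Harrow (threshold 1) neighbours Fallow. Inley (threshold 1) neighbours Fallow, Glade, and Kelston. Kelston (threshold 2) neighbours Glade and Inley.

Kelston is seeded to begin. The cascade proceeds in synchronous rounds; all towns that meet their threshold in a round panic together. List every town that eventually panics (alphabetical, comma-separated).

Glade, Inley, Kelston

Round 1 — Kelston panics (initial).
Round 2 — checking thresholds:
  Glade: 1 of 2 neighbours < 2, holds.
  Inley: 1 of 3 neighbours ≥ 1, panics.
Round 3 — checking thresholds:
  Fallow: 1 of 2 neighbours < 2, holds.
  Glade: 2 of 2 neighbours ≥ 2, panics.
Round 4 — no new panics; cascade stops.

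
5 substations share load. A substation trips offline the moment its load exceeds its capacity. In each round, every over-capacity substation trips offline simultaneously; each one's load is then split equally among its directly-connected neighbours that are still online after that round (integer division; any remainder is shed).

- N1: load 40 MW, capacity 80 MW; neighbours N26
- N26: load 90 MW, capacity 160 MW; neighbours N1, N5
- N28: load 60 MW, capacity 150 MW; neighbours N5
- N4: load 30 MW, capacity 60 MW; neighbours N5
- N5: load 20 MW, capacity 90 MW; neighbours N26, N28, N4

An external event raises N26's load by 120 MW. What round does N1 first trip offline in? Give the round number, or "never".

2

Round 1 — N26 at 210 > 160. N26 trips offline.
  N26 sheds 210 MW to N1, N5: 105 each.
    N1: 40+105 = 145 > 80
    N5: 20+105 = 125 > 90
Round 2 — N1, N5 trip offline.
  N1 sheds 145 MW: no online neighbours, lost.
  N5 sheds 125 MW to N28, N4: 62 each (1 lost).
    N28: 60+62 = 122 ≤ 150
    N4: 30+62 = 92 > 60
Round 3 — N4 trips offline.
  N4 sheds 92 MW: no online neighbours, lost.
No further trips.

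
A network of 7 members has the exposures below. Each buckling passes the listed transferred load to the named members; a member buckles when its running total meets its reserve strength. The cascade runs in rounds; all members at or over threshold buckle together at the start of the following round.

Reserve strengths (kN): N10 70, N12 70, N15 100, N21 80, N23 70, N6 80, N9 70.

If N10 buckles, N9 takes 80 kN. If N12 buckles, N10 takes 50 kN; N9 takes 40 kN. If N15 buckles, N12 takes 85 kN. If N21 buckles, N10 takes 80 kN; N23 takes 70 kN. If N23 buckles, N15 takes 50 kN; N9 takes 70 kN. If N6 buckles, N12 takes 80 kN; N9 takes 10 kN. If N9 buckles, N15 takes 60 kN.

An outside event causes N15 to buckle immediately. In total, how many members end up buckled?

2

Round 1 — N15 buckles (initial).
  N12: +85 → 85 ≥ 70
Round 2 — N12 buckles.
  N10: +50 → 50 < 70
  N9: +40 → 40 < 70
No further bucklings.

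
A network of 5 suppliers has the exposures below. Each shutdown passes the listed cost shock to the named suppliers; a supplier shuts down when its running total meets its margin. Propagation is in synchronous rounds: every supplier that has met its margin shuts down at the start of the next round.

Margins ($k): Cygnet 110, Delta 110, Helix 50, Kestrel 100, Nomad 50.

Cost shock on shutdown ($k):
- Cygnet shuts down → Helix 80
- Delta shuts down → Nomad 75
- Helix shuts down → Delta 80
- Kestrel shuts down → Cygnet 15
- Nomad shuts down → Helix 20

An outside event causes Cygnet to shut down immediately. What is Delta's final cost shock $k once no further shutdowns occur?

Round 1 — Cygnet shuts down (initial).
  Helix: +80 → 80 ≥ 50
Round 2 — Helix shuts down.
  Delta: +80 → 80 < 110
No further shutdowns.

80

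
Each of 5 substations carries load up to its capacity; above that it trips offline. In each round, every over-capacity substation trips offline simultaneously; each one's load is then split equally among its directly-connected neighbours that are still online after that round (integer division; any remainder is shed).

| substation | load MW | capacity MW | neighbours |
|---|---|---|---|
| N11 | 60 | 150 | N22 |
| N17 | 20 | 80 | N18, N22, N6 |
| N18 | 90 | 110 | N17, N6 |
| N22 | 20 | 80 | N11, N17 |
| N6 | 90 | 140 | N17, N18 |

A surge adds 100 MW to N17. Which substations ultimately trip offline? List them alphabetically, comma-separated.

N17, N18, N6

Round 1 — N17 at 120 > 80. N17 trips offline.
  N17 sheds 120 MW to N18, N22, N6: 40 each.
    N18: 90+40 = 130 > 110
    N22: 20+40 = 60 ≤ 80
    N6: 90+40 = 130 ≤ 140
Round 2 — N18 trips offline.
  N18 sheds 130 MW to N6: 130 each.
    N6: 130+130 = 260 > 140
Round 3 — N6 trips offline.
  N6 sheds 260 MW: no online neighbours, lost.
No further trips.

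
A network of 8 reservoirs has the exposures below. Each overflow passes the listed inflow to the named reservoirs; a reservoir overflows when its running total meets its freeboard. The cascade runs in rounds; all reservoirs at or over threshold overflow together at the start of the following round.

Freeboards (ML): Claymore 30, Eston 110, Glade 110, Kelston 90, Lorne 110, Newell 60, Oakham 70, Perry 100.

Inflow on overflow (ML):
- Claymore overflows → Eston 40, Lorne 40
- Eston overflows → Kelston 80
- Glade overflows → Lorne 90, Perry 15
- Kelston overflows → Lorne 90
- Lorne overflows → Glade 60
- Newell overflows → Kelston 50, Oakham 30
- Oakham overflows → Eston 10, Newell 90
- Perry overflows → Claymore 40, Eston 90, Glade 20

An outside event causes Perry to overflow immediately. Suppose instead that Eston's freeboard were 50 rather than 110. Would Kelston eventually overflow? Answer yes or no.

With Eston's freeboard at 50:
Round 1 — Perry overflows (initial).
  Claymore: +40 → 40 ≥ 30
  Eston: +90 → 90 ≥ 50
  Glade: +20 → 20 < 110
Round 2 — Claymore, Eston overflow.
  Kelston: +80 → 80 < 90
  Lorne: +40 → 40 < 110
No further overflows.

no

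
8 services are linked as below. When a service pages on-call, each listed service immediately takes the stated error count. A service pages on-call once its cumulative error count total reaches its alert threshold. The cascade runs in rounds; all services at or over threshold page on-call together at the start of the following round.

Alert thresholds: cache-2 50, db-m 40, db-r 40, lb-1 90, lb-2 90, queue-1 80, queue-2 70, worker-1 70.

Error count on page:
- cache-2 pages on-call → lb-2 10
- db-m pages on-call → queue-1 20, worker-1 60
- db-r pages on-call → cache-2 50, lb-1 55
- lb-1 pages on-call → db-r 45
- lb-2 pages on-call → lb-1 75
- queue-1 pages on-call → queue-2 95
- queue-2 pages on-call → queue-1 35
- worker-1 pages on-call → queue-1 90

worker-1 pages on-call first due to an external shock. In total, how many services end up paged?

Round 1 — worker-1 pages on-call (initial).
  queue-1: +90 → 90 ≥ 80
Round 2 — queue-1 pages on-call.
  queue-2: +95 → 95 ≥ 70
Round 3 — queue-2 pages on-call.
No further pages.

3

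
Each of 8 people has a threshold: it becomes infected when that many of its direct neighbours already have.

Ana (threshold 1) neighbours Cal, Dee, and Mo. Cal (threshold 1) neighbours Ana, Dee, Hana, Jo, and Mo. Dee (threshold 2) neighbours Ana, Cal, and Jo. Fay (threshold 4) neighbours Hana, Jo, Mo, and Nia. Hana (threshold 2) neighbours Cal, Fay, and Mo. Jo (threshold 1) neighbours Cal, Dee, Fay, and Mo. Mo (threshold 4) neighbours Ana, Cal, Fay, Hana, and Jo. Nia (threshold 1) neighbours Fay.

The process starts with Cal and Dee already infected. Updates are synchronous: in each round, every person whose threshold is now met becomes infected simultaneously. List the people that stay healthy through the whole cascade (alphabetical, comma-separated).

Round 1 — Cal, Dee become infected (initial).
Round 2 — checking thresholds:
  Ana: 2 of 3 neighbours ≥ 1, becomes infected.
  Hana: 1 of 3 neighbours < 2, not yet.
  Jo: 2 of 4 neighbours ≥ 1, becomes infected.
  Mo: 1 of 5 neighbours < 4, not yet.
Round 3 — no new infections; cascade stops.

Fay, Hana, Mo, Nia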